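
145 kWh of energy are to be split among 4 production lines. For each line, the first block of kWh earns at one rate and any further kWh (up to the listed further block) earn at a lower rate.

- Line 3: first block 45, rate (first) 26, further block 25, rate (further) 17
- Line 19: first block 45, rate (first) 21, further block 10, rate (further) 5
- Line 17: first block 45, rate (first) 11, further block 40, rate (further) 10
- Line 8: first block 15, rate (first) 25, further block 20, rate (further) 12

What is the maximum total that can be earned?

3095

Order all 8 blocks by rate: Line 3/tier1 26 > Line 8/tier1 25 > Line 19/tier1 21 > Line 3/tier2 17 > Line 8/tier2 12 > Line 17/tier1 11 > Line 17/tier2 10 > Line 19/tier2 5.
Line 3 tier1 at 26: fill all 45 ; 100 left.
Line 8/tier1 (25): +15 ; 85 left.
Line 19 tier1 at 21: fill all 45 ; 40 left.
Fill Line 3 tier2 block (25 at 17) ; 15 left.
15 remain; put them into Line 8 tier2 at 12.
Total = 26×45 + 25×15 + 21×45 + 17×25 + 12×15 = 3095.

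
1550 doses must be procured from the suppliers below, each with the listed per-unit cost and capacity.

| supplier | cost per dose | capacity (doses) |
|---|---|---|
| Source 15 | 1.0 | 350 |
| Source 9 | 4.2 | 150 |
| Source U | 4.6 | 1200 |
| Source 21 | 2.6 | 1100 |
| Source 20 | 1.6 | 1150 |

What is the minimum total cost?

2320

Cheapest first:
Source 15 at 1.0: take all 350 doses ; 1200 still needed.
Source 20 at 1.6: take all 1150 doses ; 50 still needed.
Source 21 (2.6): take the remaining 50 ; done.
Source 9, Source U: unused.
Cost = 350×1.0 + 1150×1.6 + 50×2.6 = 2320.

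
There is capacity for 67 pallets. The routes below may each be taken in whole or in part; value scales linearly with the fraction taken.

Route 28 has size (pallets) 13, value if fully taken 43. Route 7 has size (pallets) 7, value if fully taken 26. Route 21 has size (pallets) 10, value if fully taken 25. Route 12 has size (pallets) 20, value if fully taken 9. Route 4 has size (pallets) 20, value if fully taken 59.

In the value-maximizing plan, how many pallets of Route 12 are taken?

Best value per unit of size first: Route 7 26/7≈3.71, Route 28 43/13≈3.31, Route 4 59/20≈2.95, Route 21 25/10≈2.5, Route 12 9/20≈0.45.
Take all of Route 7 (7 pallets, value 26) ; 60 pallets left.
Take all of Route 28 (13 pallets, value 43) ; 47 pallets left.
Route 4: take in full, 20 pallets for value 59 ; 27 left.
All 10 pallets of Route 21 fit (value 25) ; 17 remain.
17 pallets left: a 17/20 share of Route 12 gives 9×17/20 = 7.65.

17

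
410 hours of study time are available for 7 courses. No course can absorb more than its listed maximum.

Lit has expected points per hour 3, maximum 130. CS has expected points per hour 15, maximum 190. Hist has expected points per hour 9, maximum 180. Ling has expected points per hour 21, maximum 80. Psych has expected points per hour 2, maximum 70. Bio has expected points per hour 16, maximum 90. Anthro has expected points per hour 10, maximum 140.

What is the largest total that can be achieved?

Highest expected points per hour first: Ling 21 > Bio 16 > CS 15 > Anthro 10 > Hist 9 > Lit 3 > Psych 2.
Ling takes 80 to reach its cap of 80 → 330 left.
Give Bio 90 to hit its cap of 90 → 240 left.
Give CS 190 to hit its cap of 190 → 50 left.
Anthro has room for 140 but only 50 remain, so it gets 50.
Total = 15×190 + 21×80 + 16×90 + 10×50 = 6470.

6470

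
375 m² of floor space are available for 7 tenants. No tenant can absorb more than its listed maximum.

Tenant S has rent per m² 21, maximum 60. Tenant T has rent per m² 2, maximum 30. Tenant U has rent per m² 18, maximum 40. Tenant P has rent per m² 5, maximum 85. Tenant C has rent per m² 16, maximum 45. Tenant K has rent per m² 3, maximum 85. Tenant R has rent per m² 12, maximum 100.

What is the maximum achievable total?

Highest rent per m² first: Tenant S 21 > Tenant U 18 > Tenant C 16 > Tenant R 12 > Tenant P 5 > Tenant K 3 > Tenant T 2.
Tenant S takes 60 to reach its cap of 60 ; 315 left.
Give Tenant U 40 to hit its cap of 40 ; 275 left.
Tenant C: +45 to 45 (cap) ; 230 left.
Tenant R: +100 to 100 (cap) ; 130 left.
Tenant P: +85 to 85 (cap) ; 45 left.
Tenant K: +45 (room for 85) → 45. Pool exhausted.
Total = 21×60 + 18×40 + 5×85 + 16×45 + 3×45 + 12×100 = 4460.

4460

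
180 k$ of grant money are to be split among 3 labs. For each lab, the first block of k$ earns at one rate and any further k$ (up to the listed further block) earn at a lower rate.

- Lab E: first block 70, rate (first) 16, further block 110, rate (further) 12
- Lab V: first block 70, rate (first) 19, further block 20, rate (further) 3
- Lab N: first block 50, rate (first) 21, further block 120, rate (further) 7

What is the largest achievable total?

3340

Order all 6 blocks by rate: Lab N/T1 21 > Lab V/T1 19 > Lab E/T1 16 > Lab E/T2 12 > Lab N/T2 7 > Lab V/T2 3.
Lab N/T1 (21): +50 → 130 left.
Lab V/T1 (19): +70 → 60 left.
Lab E T1 at 16: only 60 left, fill 60.
Total = 21×50 + 19×70 + 16×60 = 3340.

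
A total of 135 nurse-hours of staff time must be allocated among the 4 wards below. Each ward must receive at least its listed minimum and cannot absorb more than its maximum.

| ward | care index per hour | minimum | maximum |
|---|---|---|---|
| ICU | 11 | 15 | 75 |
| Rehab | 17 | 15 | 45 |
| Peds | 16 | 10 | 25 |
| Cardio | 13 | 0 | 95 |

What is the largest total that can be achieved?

Meeting every minimum uses 15+15+10+0 = 40 nurse-hours, leaving 95.
Highest care index per hour first: Rehab 17 > Peds 16 > Cardio 13 > ICU 11.
Rehab: +30 to 45 (cap) — 65 left.
Peds takes 15 more to reach its cap of 25 — 50 left.
Cardio: +50 (room for 95) → 50. Pool exhausted.
Total = 11×15 + 17×45 + 16×25 + 13×50 = 1980.

1980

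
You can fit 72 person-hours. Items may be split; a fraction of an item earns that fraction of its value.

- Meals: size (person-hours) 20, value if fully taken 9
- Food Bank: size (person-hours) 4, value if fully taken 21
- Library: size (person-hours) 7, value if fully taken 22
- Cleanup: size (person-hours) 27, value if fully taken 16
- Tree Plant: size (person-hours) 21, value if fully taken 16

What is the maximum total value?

80.85

Sort by value density: Food Bank 21/4≈5.25, Library 22/7≈3.14, Tree Plant 16/21≈0.762, Cleanup 16/27≈0.593, Meals 9/20≈0.45.
Take all of Food Bank (4 person-hours, value 21) ; 68 person-hours left.
All 7 person-hours of Library fit (value 22) ; 61 remain.
All 21 person-hours of Tree Plant fit (value 16) ; 40 remain.
Cleanup: take in full, 27 person-hours for value 16 ; 13 left.
13 person-hours left: a 13/20 share of Meals gives 9×13/20 = 5.85.
Total value = 80.85.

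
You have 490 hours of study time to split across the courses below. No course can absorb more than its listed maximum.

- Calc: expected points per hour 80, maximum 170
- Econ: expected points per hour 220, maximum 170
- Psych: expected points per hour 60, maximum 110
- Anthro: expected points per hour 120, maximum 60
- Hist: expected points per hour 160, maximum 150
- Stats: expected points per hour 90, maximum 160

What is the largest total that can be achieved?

78500

Highest expected points per hour first: Econ 220 > Hist 160 > Anthro 120 > Stats 90 > Calc 80 > Psych 60.
Econ: +170 to 170 (cap) → 320 left.
Hist takes 150 to reach its cap of 150 → 170 left.
Anthro takes 60 to reach its cap of 60 → 110 left.
Stats: +110 (room for 160) → 110. Pool exhausted.
Total = 220×170 + 120×60 + 160×150 + 90×110 = 78500.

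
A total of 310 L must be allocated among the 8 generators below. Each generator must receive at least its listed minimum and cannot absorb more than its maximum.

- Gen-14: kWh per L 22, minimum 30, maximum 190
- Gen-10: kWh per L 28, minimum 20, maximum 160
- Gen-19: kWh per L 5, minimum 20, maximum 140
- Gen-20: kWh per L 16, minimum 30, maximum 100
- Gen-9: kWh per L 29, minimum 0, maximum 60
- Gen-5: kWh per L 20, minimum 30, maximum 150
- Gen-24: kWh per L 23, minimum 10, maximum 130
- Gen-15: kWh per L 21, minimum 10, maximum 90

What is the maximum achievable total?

7380

Meeting every minimum uses 30+20+20+30+0+30+10+10 = 150 L, leaving 160.
Rank by kWh per L: Gen-9 29 > Gen-10 28 > Gen-24 23 > Gen-14 22 > Gen-15 21 > Gen-5 20 > Gen-20 16 > Gen-19 5.
Give Gen-9 60 more to hit its cap of 60 → 100 left.
Only 100 left; Gen-10 takes them to reach 120.
Total = 22×30 + 28×120 + 5×20 + 16×30 + 29×60 + 20×30 + 23×10 + 21×10 = 7380.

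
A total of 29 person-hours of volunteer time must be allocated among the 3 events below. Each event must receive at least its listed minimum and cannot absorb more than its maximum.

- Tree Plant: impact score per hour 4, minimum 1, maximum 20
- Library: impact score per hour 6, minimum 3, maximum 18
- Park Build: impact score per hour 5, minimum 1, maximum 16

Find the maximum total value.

Meeting every minimum uses 1+3+1 = 5 person-hours, leaving 24.
Rank by impact score per hour: Library 6 > Park Build 5 > Tree Plant 4.
Library: +15 to 18 (cap) — 9 left.
Park Build: +9 (room for 15) → 10. Pool exhausted.
Total = 4×1 + 6×18 + 5×10 = 162.

162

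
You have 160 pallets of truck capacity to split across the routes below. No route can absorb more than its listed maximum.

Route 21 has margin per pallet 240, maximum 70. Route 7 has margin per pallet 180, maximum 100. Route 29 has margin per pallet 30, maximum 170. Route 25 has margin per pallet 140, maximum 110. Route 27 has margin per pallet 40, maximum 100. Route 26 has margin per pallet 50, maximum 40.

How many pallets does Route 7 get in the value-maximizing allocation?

90

Highest margin per pallet first: Route 21 240 > Route 7 180 > Route 25 140 > Route 26 50 > Route 27 40 > Route 29 30.
Route 21 takes 70 to reach its cap of 70 — 90 left.
Route 7: +90 (room for 100) → 90. Pool exhausted.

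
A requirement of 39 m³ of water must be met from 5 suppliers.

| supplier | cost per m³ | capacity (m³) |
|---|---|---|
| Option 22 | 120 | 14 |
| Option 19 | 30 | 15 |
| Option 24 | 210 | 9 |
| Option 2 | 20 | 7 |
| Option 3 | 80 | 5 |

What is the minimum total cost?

Fill from the cheapest supplier first.
Option 2 at 20: take all 7 m³ ; 32 still needed.
Option 19 at 30: take all 15 m³ ; 17 still needed.
Option 3 at 80: take all 5 m³ ; 12 still needed.
Option 22 at 120: take 12 of its 14 ; requirement met.
Option 24: unused.
Cost = 7×20 + 15×30 + 5×80 + 12×120 = 2430.

2430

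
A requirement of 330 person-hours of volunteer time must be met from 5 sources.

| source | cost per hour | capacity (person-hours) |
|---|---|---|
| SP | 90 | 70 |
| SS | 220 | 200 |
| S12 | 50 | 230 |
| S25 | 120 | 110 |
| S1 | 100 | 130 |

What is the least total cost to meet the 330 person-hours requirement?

20800

Fill from the cheapest source first.
Take 230 from S12 at 50 — need 100 more.
SP at 90: take all 70 person-hours — 30 still needed.
S1 at 100: take 30 of its 130 — requirement met.
S25, SS: unused.
Cost = 230×50 + 70×90 + 30×100 = 20800.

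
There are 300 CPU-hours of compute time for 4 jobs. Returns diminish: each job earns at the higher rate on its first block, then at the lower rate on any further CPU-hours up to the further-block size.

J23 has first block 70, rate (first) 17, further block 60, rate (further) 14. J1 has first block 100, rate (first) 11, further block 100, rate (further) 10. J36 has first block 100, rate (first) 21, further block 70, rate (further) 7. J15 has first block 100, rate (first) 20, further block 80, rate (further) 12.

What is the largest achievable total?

5710

Treat each block as its own option and order by rate: J36/first 21 > J15/first 20 > J23/first 17 > J23/second 14 > J15/second 12 > J1/first 11 > J1/second 10 > J36/second 7.
J36/first (21): +100 → 200 left.
J15/first (20): +100 → 100 left.
Fill J23 first block (70 at 17) → 30 left.
30 remain; put them into J23 second at 14.
Total = 21×100 + 20×100 + 17×70 + 14×30 = 5710.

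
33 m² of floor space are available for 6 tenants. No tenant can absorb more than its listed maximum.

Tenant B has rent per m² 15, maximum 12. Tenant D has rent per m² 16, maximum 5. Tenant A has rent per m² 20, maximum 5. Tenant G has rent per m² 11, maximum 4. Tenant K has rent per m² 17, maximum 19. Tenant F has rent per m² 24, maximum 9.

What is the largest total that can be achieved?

Highest rent per m² first: Tenant F 24 > Tenant A 20 > Tenant K 17 > Tenant D 16 > Tenant B 15 > Tenant G 11.
Tenant F takes 9 to reach its cap of 9 ; 24 left.
Tenant A takes 5 to reach its cap of 5 ; 19 left.
Tenant K: +19 to 19 (cap) ; 0 left.
Total = 20×5 + 17×19 + 24×9 = 639.

639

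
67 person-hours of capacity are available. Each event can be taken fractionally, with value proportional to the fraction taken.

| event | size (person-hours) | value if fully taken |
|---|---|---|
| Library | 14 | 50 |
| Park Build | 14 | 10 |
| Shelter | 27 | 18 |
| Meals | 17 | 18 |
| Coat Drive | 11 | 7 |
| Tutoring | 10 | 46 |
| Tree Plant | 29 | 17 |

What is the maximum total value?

132

Sort by value density: Tutoring 46/10≈4.6, Library 50/14≈3.57, Meals 18/17≈1.06, Park Build 10/14≈0.714, Shelter 18/27≈0.667, Coat Drive 7/11≈0.636, Tree Plant 17/29≈0.586.
Tutoring: take in full, 10 person-hours for value 46 — 57 left.
Library: take in full, 14 person-hours for value 50 — 43 left.
All 17 person-hours of Meals fit (value 18) — 26 remain.
All 14 person-hours of Park Build fit (value 10) — 12 remain.
Only 12 person-hours remain; take 12/27 of Shelter for value 18×12/27 = 8.
Total value = 132.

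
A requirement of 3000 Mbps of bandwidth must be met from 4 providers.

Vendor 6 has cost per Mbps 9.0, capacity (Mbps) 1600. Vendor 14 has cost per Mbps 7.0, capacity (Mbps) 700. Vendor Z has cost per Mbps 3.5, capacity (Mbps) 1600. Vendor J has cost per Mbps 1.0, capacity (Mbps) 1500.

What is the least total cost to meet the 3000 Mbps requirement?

Cheapest first:
Vendor J at 1.0: take all 1500 Mbps ; 1500 still needed.
Vendor Z at 3.5: take 1500 of its 1600 ; requirement met.
Vendor 14, Vendor 6: unused.
Cost = 1500×1.0 + 1500×3.5 = 6750.

6750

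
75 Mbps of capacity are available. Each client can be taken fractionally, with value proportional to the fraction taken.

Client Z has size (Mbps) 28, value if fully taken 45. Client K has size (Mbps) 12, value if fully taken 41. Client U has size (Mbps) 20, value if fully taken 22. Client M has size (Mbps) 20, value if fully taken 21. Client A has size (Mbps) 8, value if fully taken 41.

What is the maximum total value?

Sort by value density: Client A 41/8≈5.12, Client K 41/12≈3.42, Client Z 45/28≈1.61, Client U 22/20≈1.1, Client M 21/20≈1.05.
Take all of Client A (8 Mbps, value 41) → 67 Mbps left.
All 12 Mbps of Client K fit (value 41) → 55 remain.
All 28 Mbps of Client Z fit (value 45) → 27 remain.
Client U: take in full, 20 Mbps for value 22 → 7 left.
Fill the last 7 Mbps with part of Client M: 7/20 of it earns 7.35.
Total value = 156.35.

156.35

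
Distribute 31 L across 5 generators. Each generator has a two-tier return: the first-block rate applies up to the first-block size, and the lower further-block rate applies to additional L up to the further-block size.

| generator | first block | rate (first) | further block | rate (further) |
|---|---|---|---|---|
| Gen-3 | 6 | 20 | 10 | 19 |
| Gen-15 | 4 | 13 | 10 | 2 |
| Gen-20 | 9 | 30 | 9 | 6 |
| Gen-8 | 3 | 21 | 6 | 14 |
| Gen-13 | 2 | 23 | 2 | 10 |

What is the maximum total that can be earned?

703

Order all 10 blocks by rate: Gen-20/T1 30 > Gen-13/T1 23 > Gen-8/T1 21 > Gen-3/T1 20 > Gen-3/T2 19 > Gen-8/T2 14 > Gen-15/T1 13 > Gen-13/T2 10 > Gen-20/T2 6 > Gen-15/T2 2.
Gen-20 T1 at 30: fill all 9 → 22 left.
Gen-13/T1 (23): +2 → 20 left.
Gen-8/T1 (21): +3 → 17 left.
Gen-3/T1 (20): +6 → 11 left.
Fill Gen-3 T2 block (10 at 19) → 1 left.
1 remain; put them into Gen-8 T2 at 14.
Total = 30×9 + 23×2 + 21×3 + 20×6 + 19×10 + 14×1 = 703.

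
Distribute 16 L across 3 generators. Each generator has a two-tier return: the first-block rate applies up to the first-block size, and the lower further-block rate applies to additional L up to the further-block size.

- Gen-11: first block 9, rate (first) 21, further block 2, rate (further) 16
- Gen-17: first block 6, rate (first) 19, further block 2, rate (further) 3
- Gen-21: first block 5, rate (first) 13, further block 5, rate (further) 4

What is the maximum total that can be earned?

Rank every tier by rate: Gen-11/T1 21 > Gen-17/T1 19 > Gen-11/T2 16 > Gen-21/T1 13 > Gen-21/T2 4 > Gen-17/T2 3.
Fill Gen-11 T1 block (9 at 21) ; 7 left.
Fill Gen-17 T1 block (6 at 19) ; 1 left.
Gen-11/T2: +1 of 2 at 16; pool empty.
Total = 21×9 + 19×6 + 16×1 = 319.

319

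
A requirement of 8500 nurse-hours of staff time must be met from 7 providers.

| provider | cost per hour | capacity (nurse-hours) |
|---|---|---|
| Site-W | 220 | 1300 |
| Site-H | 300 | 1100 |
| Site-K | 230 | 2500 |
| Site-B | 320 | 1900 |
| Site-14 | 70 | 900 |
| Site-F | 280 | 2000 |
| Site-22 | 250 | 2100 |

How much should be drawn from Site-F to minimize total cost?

1700

Use providers in increasing cost order.
Site-14 (70): use full 900 → 7600 nurse-hours to go.
Take 1300 from Site-W at 220 → need 6300 more.
Site-K (230): use full 2500 → 3800 nurse-hours to go.
Site-22 (250): use full 2100 → 1700 nurse-hours to go.
Site-F at 280: take 1700 of its 2000 → requirement met.
Site-H, Site-B: unused.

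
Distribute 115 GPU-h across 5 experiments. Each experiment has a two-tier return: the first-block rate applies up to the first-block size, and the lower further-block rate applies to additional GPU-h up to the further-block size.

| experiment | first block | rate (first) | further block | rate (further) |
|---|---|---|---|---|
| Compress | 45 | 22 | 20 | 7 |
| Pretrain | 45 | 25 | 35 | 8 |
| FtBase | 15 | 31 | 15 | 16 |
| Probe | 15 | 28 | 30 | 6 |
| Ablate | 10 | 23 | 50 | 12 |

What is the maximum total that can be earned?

2900

Rank every tier by rate: FtBase/T1 31 > Probe/T1 28 > Pretrain/T1 25 > Ablate/T1 23 > Compress/T1 22 > FtBase/T2 16 > Ablate/T2 12 > Pretrain/T2 8 > Compress/T2 7 > Probe/T2 6.
FtBase/T1 (31): +15 — 100 left.
Probe T1 at 28: fill all 15 — 85 left.
Pretrain T1 at 25: fill all 45 — 40 left.
Ablate T1 at 23: fill all 10 — 30 left.
Compress T1 at 22: only 30 left, fill 30.
Total = 31×15 + 28×15 + 25×45 + 23×10 + 22×30 = 2900.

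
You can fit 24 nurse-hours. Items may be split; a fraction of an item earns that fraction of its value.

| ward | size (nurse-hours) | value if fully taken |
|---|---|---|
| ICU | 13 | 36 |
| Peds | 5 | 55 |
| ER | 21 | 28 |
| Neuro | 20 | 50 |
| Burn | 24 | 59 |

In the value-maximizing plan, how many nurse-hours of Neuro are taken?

Best value per unit of size first: Peds 55/5≈11, ICU 36/13≈2.77, Neuro 50/20≈2.5, Burn 59/24≈2.46, ER 28/21≈1.33.
Take all of Peds (5 nurse-hours, value 55) → 19 nurse-hours left.
ICU: take in full, 13 nurse-hours for value 36 → 6 left.
6 nurse-hours left: a 6/20 share of Neuro gives 50×6/20 = 15.

6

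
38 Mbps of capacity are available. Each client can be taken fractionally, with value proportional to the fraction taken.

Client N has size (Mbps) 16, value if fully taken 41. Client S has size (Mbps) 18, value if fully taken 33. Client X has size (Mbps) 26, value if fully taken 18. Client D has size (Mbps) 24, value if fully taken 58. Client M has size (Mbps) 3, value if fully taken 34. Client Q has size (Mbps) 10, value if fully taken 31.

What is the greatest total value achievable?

127.75

Best value per unit of size first: Client M 34/3≈11.3, Client Q 31/10≈3.1, Client N 41/16≈2.56, Client D 58/24≈2.42, Client S 33/18≈1.83, Client X 18/26≈0.692.
Take all of Client M (3 Mbps, value 34) → 35 Mbps left.
Take all of Client Q (10 Mbps, value 31) → 25 Mbps left.
All 16 Mbps of Client N fit (value 41) → 9 remain.
Only 9 Mbps remain; take 9/24 of Client D for value 58×9/24 = 21.75.
Total value = 127.75.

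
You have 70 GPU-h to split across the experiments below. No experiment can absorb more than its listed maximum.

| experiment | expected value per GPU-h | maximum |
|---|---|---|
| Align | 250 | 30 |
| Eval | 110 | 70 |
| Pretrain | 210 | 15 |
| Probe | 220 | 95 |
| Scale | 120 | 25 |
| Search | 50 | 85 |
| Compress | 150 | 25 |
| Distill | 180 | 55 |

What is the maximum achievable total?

Highest expected value per GPU-h first: Align 250 > Probe 220 > Pretrain 210 > Distill 180 > Compress 150 > Scale 120 > Eval 110 > Search 50.
Align takes 30 to reach its cap of 30 ; 40 left.
Probe has room for 95 but only 40 remain, so it gets 40.
Total = 250×30 + 220×40 = 16300.

16300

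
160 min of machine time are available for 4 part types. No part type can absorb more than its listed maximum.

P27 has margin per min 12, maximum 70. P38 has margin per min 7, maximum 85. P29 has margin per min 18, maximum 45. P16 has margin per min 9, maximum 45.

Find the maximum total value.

Order the part types by margin per min: P29 18 > P27 12 > P16 9 > P38 7.
P29 takes 45 to reach its cap of 45 → 115 left.
Give P27 70 to hit its cap of 70 → 45 left.
P16 takes 45 to reach its cap of 45 → 0 left.
Total = 12×70 + 18×45 + 9×45 = 2055.

2055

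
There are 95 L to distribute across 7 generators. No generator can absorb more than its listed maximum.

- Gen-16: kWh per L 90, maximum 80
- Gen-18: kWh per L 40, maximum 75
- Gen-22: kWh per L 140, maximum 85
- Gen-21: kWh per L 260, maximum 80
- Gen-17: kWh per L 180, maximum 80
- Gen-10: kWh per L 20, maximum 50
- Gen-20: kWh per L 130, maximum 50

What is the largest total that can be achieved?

Rank by kWh per L: Gen-21 260 > Gen-17 180 > Gen-22 140 > Gen-20 130 > Gen-16 90 > Gen-18 40 > Gen-10 20.
Gen-21: +80 to 80 (cap) → 15 left.
Only 15 left; Gen-17 takes them to reach 15.
Total = 260×80 + 180×15 = 23500.

23500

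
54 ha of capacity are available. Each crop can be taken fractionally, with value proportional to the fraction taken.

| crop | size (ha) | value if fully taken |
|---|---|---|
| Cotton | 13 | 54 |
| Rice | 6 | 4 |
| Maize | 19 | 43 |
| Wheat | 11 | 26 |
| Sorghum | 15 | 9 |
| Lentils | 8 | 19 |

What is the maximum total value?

144

Rank by value-to-size ratio: Cotton 54/13≈4.15, Lentils 19/8≈2.38, Wheat 26/11≈2.36, Maize 43/19≈2.26, Rice 4/6≈0.667, Sorghum 9/15≈0.6.
Cotton: take in full, 13 ha for value 54 ; 41 left.
Lentils: take in full, 8 ha for value 19 ; 33 left.
Wheat: take in full, 11 ha for value 26 ; 22 left.
All 19 ha of Maize fit (value 43) ; 3 remain.
3 ha left: a 3/6 share of Rice gives 4×3/6 = 2.
Total value = 144.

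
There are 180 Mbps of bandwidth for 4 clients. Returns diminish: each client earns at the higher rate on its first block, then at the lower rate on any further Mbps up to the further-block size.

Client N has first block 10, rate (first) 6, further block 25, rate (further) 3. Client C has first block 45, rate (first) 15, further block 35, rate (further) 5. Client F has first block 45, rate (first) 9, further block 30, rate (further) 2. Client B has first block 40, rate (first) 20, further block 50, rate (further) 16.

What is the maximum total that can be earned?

Order all 8 blocks by rate: Client B/T1 20 > Client B/T2 16 > Client C/T1 15 > Client F/T1 9 > Client N/T1 6 > Client C/T2 5 > Client N/T2 3 > Client F/T2 2.
Client B T1 at 20: fill all 40 — 140 left.
Fill Client B T2 block (50 at 16) — 90 left.
Client C/T1 (15): +45 — 45 left.
Client F T1 at 9: fill all 45 — 0 left.
Total = 20×40 + 16×50 + 15×45 + 9×45 = 2680.

2680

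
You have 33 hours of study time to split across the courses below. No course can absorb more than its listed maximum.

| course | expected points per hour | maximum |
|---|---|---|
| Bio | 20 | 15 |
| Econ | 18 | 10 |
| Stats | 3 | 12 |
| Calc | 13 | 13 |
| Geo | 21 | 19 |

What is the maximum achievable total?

Order the courses by expected points per hour: Geo 21 > Bio 20 > Econ 18 > Calc 13 > Stats 3.
Give Geo 19 to hit its cap of 19 ; 14 left.
Bio: +14 (room for 15) → 14. Pool exhausted.
Total = 20×14 + 21×19 = 679.

679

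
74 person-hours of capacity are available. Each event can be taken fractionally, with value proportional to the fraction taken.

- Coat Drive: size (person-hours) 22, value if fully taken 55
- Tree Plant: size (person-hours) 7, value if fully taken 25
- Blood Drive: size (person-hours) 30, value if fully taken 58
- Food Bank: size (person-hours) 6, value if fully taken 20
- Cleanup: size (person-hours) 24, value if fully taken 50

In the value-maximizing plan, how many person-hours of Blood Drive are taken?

Sort by value density: Tree Plant 25/7≈3.57, Food Bank 20/6≈3.33, Coat Drive 55/22≈2.5, Cleanup 50/24≈2.08, Blood Drive 58/30≈1.93.
Take all of Tree Plant (7 person-hours, value 25) ; 67 person-hours left.
All 6 person-hours of Food Bank fit (value 20) ; 61 remain.
All 22 person-hours of Coat Drive fit (value 55) ; 39 remain.
Cleanup: take in full, 24 person-hours for value 50 ; 15 left.
Only 15 person-hours remain; take 15/30 of Blood Drive for value 58×15/30 = 29.

15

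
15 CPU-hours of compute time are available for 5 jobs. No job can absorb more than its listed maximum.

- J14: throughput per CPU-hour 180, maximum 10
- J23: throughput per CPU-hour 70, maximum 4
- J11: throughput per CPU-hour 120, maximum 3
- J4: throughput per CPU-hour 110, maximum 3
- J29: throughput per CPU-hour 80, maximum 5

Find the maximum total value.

2380

Rank by throughput per CPU-hour: J14 180 > J11 120 > J4 110 > J29 80 > J23 70.
J14 takes 10 to reach its cap of 10 → 5 left.
J11 takes 3 to reach its cap of 3 → 2 left.
Only 2 left; J4 takes them to reach 2.
Total = 180×10 + 120×3 + 110×2 = 2380.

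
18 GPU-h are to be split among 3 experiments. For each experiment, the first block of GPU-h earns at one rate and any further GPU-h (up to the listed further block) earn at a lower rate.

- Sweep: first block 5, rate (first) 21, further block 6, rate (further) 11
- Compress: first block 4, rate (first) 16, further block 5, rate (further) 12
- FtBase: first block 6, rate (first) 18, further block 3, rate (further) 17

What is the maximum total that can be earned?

328

Treat each block as its own option and order by rate: Sweep/tier1 21 > FtBase/tier1 18 > FtBase/tier2 17 > Compress/tier1 16 > Compress/tier2 12 > Sweep/tier2 11.
Sweep/tier1 (21): +5 — 13 left.
FtBase/tier1 (18): +6 — 7 left.
Fill FtBase tier2 block (3 at 17) — 4 left.
Fill Compress tier1 block (4 at 16) — 0 left.
Total = 21×5 + 18×6 + 17×3 + 16×4 = 328.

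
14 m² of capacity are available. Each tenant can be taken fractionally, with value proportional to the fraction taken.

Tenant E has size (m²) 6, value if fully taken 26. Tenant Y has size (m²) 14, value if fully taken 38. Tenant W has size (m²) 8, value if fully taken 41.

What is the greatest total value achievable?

67

Rank by value-to-size ratio: Tenant W 41/8≈5.12, Tenant E 26/6≈4.33, Tenant Y 38/14≈2.71.
All 8 m² of Tenant W fit (value 41) ; 6 remain.
Take all of Tenant E (6 m², value 26) ; 0 m² left.
Total value = 67.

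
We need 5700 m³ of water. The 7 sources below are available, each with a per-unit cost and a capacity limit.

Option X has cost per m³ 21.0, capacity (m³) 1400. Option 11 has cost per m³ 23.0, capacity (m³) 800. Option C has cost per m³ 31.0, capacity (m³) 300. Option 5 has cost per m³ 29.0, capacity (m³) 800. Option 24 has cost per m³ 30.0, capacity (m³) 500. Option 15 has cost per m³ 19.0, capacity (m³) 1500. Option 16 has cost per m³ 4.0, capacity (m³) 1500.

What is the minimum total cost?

96800

Fill from the cheapest source first.
Option 16 at 4.0: take all 1500 m³ → 4200 still needed.
Option 15 (19.0): use full 1500 → 2700 m³ to go.
Take 1400 from Option X at 21.0 → need 1300 more.
Option 11 at 23.0: take all 800 m³ → 500 still needed.
Option 5 at 29.0: take 500 of its 800 → requirement met.
Option 24, Option C: unused.
Cost = 1500×4.0 + 1500×19.0 + 1400×21.0 + 800×23.0 + 500×29.0 = 96800.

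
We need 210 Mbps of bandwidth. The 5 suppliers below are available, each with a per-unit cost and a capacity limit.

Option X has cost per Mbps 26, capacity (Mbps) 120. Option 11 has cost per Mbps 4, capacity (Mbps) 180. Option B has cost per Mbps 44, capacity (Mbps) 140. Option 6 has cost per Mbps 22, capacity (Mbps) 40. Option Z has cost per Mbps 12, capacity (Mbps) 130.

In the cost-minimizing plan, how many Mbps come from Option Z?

30

Cheapest first:
Option 11 at 4: take all 180 Mbps — 30 still needed.
Option Z (12): take the remaining 30 — done.
Option 6, Option X, Option B: unused.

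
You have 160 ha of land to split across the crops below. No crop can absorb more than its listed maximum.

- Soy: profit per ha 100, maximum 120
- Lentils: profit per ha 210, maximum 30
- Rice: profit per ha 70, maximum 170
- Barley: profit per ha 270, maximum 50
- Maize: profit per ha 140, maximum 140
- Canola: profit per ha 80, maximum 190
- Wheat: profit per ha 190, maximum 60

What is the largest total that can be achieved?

Highest profit per ha first: Barley 270 > Lentils 210 > Wheat 190 > Maize 140 > Soy 100 > Canola 80 > Rice 70.
Barley: +50 to 50 (cap) ; 110 left.
Lentils: +30 to 30 (cap) ; 80 left.
Wheat: +60 to 60 (cap) ; 20 left.
Only 20 left; Maize takes them to reach 20.
Total = 210×30 + 270×50 + 140×20 + 190×60 = 34000.

34000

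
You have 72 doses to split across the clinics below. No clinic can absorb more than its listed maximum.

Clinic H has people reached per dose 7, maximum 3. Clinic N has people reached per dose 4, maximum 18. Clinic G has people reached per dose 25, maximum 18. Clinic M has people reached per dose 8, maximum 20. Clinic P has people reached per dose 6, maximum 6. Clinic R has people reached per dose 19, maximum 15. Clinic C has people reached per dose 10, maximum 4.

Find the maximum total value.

Order the clinics by people reached per dose: Clinic G 25 > Clinic R 19 > Clinic C 10 > Clinic M 8 > Clinic H 7 > Clinic P 6 > Clinic N 4.
Clinic G takes 18 to reach its cap of 18 → 54 left.
Clinic R: +15 to 15 (cap) → 39 left.
Give Clinic C 4 to hit its cap of 4 → 35 left.
Clinic M takes 20 to reach its cap of 20 → 15 left.
Clinic H takes 3 to reach its cap of 3 → 12 left.
Give Clinic P 6 to hit its cap of 6 → 6 left.
Clinic N has room for 18 but only 6 remain, so it gets 6.
Total = 7×3 + 4×6 + 25×18 + 8×20 + 6×6 + 19×15 + 10×4 = 1016.

1016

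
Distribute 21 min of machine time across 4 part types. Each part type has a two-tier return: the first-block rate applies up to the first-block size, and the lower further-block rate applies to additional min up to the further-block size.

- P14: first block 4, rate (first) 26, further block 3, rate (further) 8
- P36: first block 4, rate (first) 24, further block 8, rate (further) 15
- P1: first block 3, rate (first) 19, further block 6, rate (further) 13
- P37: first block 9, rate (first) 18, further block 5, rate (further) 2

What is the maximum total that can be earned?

434

Rank every tier by rate: P14/first 26 > P36/first 24 > P1/first 19 > P37/first 18 > P36/second 15 > P1/second 13 > P14/second 8 > P37/second 2.
P14 first at 26: fill all 4 — 17 left.
Fill P36 first block (4 at 24) — 13 left.
P1 first at 19: fill all 3 — 10 left.
P37/first (18): +9 — 1 left.
1 remain; put them into P36 second at 15.
Total = 26×4 + 24×4 + 19×3 + 18×9 + 15×1 = 434.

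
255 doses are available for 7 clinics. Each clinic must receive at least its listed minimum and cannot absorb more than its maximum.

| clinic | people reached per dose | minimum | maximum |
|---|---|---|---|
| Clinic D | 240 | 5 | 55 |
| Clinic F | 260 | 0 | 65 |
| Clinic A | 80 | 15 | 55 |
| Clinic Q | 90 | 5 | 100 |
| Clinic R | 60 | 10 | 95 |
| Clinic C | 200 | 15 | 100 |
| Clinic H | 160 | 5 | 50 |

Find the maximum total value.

Meeting every minimum uses 5+0+15+5+10+15+5 = 55 doses, leaving 200.
Rank by people reached per dose: Clinic F 260 > Clinic D 240 > Clinic C 200 > Clinic H 160 > Clinic Q 90 > Clinic A 80 > Clinic R 60.
Give Clinic F 65 more to hit its cap of 65 → 135 left.
Clinic D: +50 to 55 (cap) → 85 left.
Clinic C takes 85 more to reach its cap of 100 → 0 left.
Total = 240×55 + 260×65 + 80×15 + 90×5 + 60×10 + 200×100 + 160×5 = 53150.

53150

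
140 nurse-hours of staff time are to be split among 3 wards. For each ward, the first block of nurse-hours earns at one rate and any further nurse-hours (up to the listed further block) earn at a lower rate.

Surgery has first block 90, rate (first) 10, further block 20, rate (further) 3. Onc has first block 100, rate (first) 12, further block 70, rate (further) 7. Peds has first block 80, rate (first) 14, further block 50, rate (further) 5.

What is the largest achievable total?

1840

Order all 6 blocks by rate: Peds/tier1 14 > Onc/tier1 12 > Surgery/tier1 10 > Onc/tier2 7 > Peds/tier2 5 > Surgery/tier2 3.
Fill Peds tier1 block (80 at 14) → 60 left.
60 remain; put them into Onc tier1 at 12.
Total = 14×80 + 12×60 = 1840.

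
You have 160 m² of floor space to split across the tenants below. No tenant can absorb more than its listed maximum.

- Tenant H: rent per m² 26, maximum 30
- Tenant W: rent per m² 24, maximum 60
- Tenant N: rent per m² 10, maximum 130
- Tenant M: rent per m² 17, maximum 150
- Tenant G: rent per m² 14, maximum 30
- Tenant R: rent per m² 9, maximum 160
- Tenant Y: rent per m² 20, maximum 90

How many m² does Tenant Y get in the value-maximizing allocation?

Highest rent per m² first: Tenant H 26 > Tenant W 24 > Tenant Y 20 > Tenant M 17 > Tenant G 14 > Tenant N 10 > Tenant R 9.
Tenant H: +30 to 30 (cap) ; 130 left.
Give Tenant W 60 to hit its cap of 60 ; 70 left.
Tenant Y has room for 90 but only 70 remain, so it gets 70.

70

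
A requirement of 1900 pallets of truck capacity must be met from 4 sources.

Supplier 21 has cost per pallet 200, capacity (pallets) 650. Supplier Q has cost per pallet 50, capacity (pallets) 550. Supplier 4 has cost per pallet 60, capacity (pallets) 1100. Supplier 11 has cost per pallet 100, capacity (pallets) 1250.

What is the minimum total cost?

118500

Fill from the cheapest source first.
Supplier Q at 50: take all 550 pallets ; 1350 still needed.
Supplier 4 (60): use full 1100 ; 250 pallets to go.
Supplier 11 (100): take the remaining 250 ; done.
Supplier 21: unused.
Cost = 550×50 + 1100×60 + 250×100 = 118500.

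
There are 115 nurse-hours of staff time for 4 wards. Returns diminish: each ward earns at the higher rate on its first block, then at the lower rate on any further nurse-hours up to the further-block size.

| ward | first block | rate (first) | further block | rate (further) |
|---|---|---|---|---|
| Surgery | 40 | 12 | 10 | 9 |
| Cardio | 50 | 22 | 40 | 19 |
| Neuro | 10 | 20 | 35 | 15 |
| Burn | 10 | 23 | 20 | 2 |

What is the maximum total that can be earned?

Order all 8 blocks by rate: Burn/first 23 > Cardio/first 22 > Neuro/first 20 > Cardio/second 19 > Neuro/second 15 > Surgery/first 12 > Surgery/second 9 > Burn/second 2.
Burn first at 23: fill all 10 — 105 left.
Cardio/first (22): +50 — 55 left.
Neuro first at 20: fill all 10 — 45 left.
Fill Cardio second block (40 at 19) — 5 left.
5 remain; put them into Neuro second at 15.
Total = 23×10 + 22×50 + 20×10 + 19×40 + 15×5 = 2365.

2365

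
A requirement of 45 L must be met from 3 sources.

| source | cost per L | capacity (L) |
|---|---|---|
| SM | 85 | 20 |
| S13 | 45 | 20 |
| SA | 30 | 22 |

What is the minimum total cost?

Use sources in increasing cost order.
SA (30): use full 22 → 23 L to go.
S13 at 45: take all 20 L → 3 still needed.
SM (85): take the remaining 3 → done.
Cost = 22×30 + 20×45 + 3×85 = 1815.

1815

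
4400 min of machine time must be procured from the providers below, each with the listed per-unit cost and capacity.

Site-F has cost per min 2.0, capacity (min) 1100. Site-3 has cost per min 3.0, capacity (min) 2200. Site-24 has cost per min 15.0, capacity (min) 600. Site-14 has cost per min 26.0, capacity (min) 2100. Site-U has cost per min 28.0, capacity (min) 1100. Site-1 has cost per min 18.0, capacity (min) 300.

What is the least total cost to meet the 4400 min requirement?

28400

Cheapest first:
Site-F at 2.0: take all 1100 min → 3300 still needed.
Site-3 (3.0): use full 2200 → 1100 min to go.
Site-24 (15.0): use full 600 → 500 min to go.
Take 300 from Site-1 at 18.0 → need 200 more.
Take 200 from Site-14 at 26.0 to finish.
Site-U: unused.
Cost = 1100×2.0 + 2200×3.0 + 600×15.0 + 300×18.0 + 200×26.0 = 28400.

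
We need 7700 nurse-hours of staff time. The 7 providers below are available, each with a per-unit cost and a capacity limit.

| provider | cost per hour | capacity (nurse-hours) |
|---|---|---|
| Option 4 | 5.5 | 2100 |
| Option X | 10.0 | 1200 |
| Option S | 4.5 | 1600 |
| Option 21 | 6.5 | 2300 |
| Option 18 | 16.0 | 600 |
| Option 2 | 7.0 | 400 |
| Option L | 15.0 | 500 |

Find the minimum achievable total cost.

50000

Fill from the cheapest provider first.
Option S (4.5): use full 1600 → 6100 nurse-hours to go.
Option 4 at 5.5: take all 2100 nurse-hours → 4000 still needed.
Option 21 at 6.5: take all 2300 nurse-hours → 1700 still needed.
Take 400 from Option 2 at 7.0 → need 1300 more.
Option X (10.0): use full 1200 → 100 nurse-hours to go.
Option L (15.0): take the remaining 100 → done.
Option 18: unused.
Cost = 1600×4.5 + 2100×5.5 + 2300×6.5 + 400×7.0 + 1200×10.0 + 100×15.0 = 50000.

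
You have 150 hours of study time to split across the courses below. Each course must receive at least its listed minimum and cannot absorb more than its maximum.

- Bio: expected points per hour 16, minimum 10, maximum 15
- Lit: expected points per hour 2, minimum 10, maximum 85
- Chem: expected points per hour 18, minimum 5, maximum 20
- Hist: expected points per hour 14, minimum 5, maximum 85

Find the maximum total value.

Meeting every minimum uses 10+10+5+5 = 30 hours, leaving 120.
Highest expected points per hour first: Chem 18 > Bio 16 > Hist 14 > Lit 2.
Chem takes 15 more to reach its cap of 20 ; 105 left.
Bio: +5 to 15 (cap) ; 100 left.
Hist takes 80 more to reach its cap of 85 ; 20 left.
Only 20 left; Lit takes them to reach 30.
Total = 16×15 + 2×30 + 18×20 + 14×85 = 1850.

1850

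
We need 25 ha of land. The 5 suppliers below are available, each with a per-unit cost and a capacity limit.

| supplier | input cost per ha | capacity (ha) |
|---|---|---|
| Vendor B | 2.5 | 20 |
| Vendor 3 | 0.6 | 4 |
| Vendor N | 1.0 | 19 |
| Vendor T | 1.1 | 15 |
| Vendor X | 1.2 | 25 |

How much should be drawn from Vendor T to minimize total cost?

2

Use suppliers in increasing cost order.
Vendor 3 at 0.6: take all 4 ha ; 21 still needed.
Take 19 from Vendor N at 1.0 ; need 2 more.
Vendor T (1.1): take the remaining 2 ; done.
Vendor X, Vendor B: unused.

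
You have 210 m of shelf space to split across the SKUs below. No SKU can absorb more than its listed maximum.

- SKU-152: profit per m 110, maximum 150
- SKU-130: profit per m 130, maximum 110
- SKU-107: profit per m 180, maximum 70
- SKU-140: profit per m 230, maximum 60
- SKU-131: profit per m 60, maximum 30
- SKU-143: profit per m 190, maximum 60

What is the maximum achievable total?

Highest profit per m first: SKU-140 230 > SKU-143 190 > SKU-107 180 > SKU-130 130 > SKU-152 110 > SKU-131 60.
Give SKU-140 60 to hit its cap of 60 ; 150 left.
SKU-143 takes 60 to reach its cap of 60 ; 90 left.
SKU-107 takes 70 to reach its cap of 70 ; 20 left.
SKU-130 has room for 110 but only 20 remain, so it gets 20.
Total = 130×20 + 180×70 + 230×60 + 190×60 = 40400.

40400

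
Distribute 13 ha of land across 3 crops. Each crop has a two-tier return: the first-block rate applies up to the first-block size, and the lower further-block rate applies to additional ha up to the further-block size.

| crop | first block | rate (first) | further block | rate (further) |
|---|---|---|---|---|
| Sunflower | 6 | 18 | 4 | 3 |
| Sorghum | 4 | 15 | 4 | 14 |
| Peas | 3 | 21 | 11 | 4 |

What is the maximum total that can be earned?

Treat each block as its own option and order by rate: Peas/T1 21 > Sunflower/T1 18 > Sorghum/T1 15 > Sorghum/T2 14 > Peas/T2 4 > Sunflower/T2 3.
Peas/T1 (21): +3 → 10 left.
Fill Sunflower T1 block (6 at 18) → 4 left.
Sorghum/T1 (15): +4 → 0 left.
Total = 21×3 + 18×6 + 15×4 = 231.

231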